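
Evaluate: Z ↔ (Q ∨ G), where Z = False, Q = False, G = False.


Z = False, Q = False, G = False
Step 1: Q ∨ G = False OR False = False
Step 2: Z ↔ (False): true when both sides have same truth value.
Result: False ↔ False = True

True


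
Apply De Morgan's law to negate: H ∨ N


De Morgan's law: ¬(P ∨ Q) ≡ ¬P ∧ ¬Q
¬(H ∨ N) = ¬H ∧ ¬N

¬H ∧ ¬N


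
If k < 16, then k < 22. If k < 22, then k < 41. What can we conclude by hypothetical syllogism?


Hypothetical syllogism: P → Q, Q → R ⊢ P → R
Premise 1: k < 16 → k < 22
Premise 2: k < 22 → k < 41
Chain the implications: the middle term (k < 22) links the two.
Conclusion: If k < 16, then k < 41.

If k < 16, then k < 41.


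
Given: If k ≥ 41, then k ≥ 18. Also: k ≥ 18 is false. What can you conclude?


Modus tollens: P → Q, ¬Q ⊢ ¬P
P: k ≥ 41
Q: k ≥ 18
We have P → Q and Q is false.
By modus tollens, P must be false.

It is not the case that k ≥ 41


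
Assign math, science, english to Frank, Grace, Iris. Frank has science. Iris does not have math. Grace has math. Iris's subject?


From clues:
  Grace → math
  Frank → science
By elimination, Iris gets the remaining.

english


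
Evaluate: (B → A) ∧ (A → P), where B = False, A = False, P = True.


B = False, A = False, P = True
Step 1: B → A is false only when B=True and A=False. Result: True
Step 2: A → P is false only when A=True and P=False. Result: True
Step 3: True ∧ True = True

True


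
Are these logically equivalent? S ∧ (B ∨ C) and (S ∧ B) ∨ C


Expression 1: S ∧ (B ∨ C)
Expression 2: (S ∧ B) ∨ C
Truth table (S B C | Expr1 Expr2):
  T T T |   T     T
  T T F |   T     T
  T F T |   T     T
  T F F |   F     F
  F T T |   F     T   ← differ
  F T F |   F     F
  F F T |   F     T   ← differ
  F F F |   F     F
Counterexample: S=F, B=T, C=T gives Expr1 = F but Expr2 = T, so the expressions are NOT logically equivalent.

No


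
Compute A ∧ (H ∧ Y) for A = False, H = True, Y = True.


A = False, H = True, Y = True
Step 1: H ∧ Y = True AND True = True
Step 2: A ∧ True = False AND True = False
AND is true only when ALL operands are true.

False


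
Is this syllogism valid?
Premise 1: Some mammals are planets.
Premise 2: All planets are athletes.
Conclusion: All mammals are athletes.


Premise 1: Some mammals are planets.
Premise 2: All planets are athletes.
Conclusion: All mammals are athletes.
Fallacy: illicit minor. The minor term (mammals) is distributed in the conclusion ('All mammals ...') but undistributed in its premise ('Some mammals are planets' doesn't cover all mammals).
Only 'Some mammals are athletes' follows, not 'All'.

Invalid


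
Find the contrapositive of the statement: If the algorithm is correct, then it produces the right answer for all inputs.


Original: If the algorithm is correct, then it produces the right answer for all inputs
Contrapositive: If ¬Q, then ¬P
Negate Q: not (it produces the right answer for all inputs)
Negate P: not (the algorithm is correct)

If not (it produces the right answer for all inputs), then not (the algorithm is correct).


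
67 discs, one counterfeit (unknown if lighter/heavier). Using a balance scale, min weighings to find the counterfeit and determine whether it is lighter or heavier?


Let n = 67. 134 possibilities (n discs × lighter/heavier); each weighing has 3 outcomes.
Bound for k weighings: say the first weighing puts j discs on each pan. If it tips, the 2j weighed discs remain suspects (each with a known direction) and k-1 weighings give 3^(k-1) outcomes; 3^(k-1) is odd, so 2j ≤ 3^(k-1) - 1. If it balances, the n - 2j unweighed discs remain with direction unknown: 2(n - 2j) ≤ 3^(k-1) - 1 by the same parity argument. Adding, n ≤ (3^(k-1) - 1) + (3^(k-1) - 1)/2 = (3^k - 3)/2, and the classical three-group strategy achieves this (3 discs in 2 weighings, 12 in 3, 39 in 4, 120 in 5).
So we need the smallest k with (3^k - 3)/2 ≥ 67.
k = 4: (3^4 - 3)/2 = 39 < 67 ✗
k = 5: (3^5 - 3)/2 = 120 ≥ 67 ✓

5


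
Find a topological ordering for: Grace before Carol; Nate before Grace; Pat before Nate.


Constraints: Grace before Carol; Nate before Grace; Pat before Nate
Method: repeatedly schedule the remaining task that has no remaining task required before it.
  Step 1: remaining {Carol, Grace, Pat, Nate}; every task except Pat still has a predecessor pending → schedule Pat.
  Step 2: remaining {Carol, Grace, Nate}; every task except Nate still has a predecessor pending → schedule Nate.
  Step 3: remaining {Carol, Grace}; every task except Grace still has a predecessor pending → schedule Grace.
  Step 4: only Carol remains → schedule Carol.
Resulting order:

Pat → Nate → Grace → Carol


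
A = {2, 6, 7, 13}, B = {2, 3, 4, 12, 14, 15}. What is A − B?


A = {2, 6, 7, 13}
B = {2, 3, 4, 12, 14, 15}
Operation: difference A − B
In A but not B: 6, 7, 13

{6, 7, 13}


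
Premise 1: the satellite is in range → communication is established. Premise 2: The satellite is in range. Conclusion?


Modus ponens: P → Q, P ⊢ Q
P: the satellite is in range
Q: communication is established
We have P → Q and P is true.
By modus ponens, Q must be true.

Communication is established


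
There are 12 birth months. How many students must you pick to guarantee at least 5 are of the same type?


Pigeonhole: to guarantee k in one of n categories, need (k-1)×n + 1.
k = 5, n = 12
Minimum = (5-1) × 12 + 1 = 4 × 12 + 1

49


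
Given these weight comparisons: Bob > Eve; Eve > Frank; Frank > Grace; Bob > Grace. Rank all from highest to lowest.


Constraints: Bob > Eve; Eve > Frank; Frank > Grace; Bob > Grace
Method: at each step, the next-highest is the one remaining person who never appears on the smaller side of a constraint between remaining people.
  Step 1: remaining {Eve, Grace, Bob, Frank}; on the smaller side: {Eve, Grace, Frank} → Bob is next (Bob > Eve; Bob > Grace).
  Step 2: remaining {Eve, Grace, Frank}; on the smaller side: {Grace, Frank} → Eve is next (Eve > Frank).
  Step 3: remaining {Grace, Frank}; on the smaller side: {Grace} → Frank is next (Frank > Grace).
  Step 4: only Grace remains → lowest.
Final ranking (highest to lowest):

Bob > Eve > Frank > Grace


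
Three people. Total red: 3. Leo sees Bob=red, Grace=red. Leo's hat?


Total red = 3, seen red = 2
Own red = 3 - 2 = 1
Leo's hat is red.

red


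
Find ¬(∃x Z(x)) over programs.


Original: ∃x Z(x)
Rule: ¬∀→∃, ¬∃→∀, negate predicate.
Negation: ∀x ¬Z(x)

∀x ¬Z(x)


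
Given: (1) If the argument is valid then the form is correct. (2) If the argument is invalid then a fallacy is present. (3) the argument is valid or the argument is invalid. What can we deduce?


Constructive dilemma: (P → Q) ∧ (R → S), P ∨ R ⊢ Q ∨ S
Premise 1: the argument is valid → the form is correct
Premise 2: the argument is invalid → a fallacy is present
Premise 3: the argument is valid ∨ the argument is invalid
Case 1: Assuming the argument is valid, then by Premise 1, the form is correct.
Case 2: Assuming the argument is invalid, then by Premise 2, a fallacy is present.
Since one of the argument is valid or the argument is invalid must hold, we get the form is correct or a fallacy is present.

The form is correct or a fallacy is present.


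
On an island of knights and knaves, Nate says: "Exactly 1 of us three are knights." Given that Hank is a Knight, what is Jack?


Nate claims exactly 1 knights among Nate, Hank, Jack.
Given: Hank is a Knight.

Case 1: Nate is a Knight (tells truth)
  Then exactly 1 of the three are knights.
  Counting Nate, Hank: 2 knight(s) so far. Need -1 more → impossible.
Case 2: Nate is a Knave (lies)
  Then the count is NOT 1.
  If Jack = Knave, count = 1 = 1 → claim would be true, contradicts lie.
  If Jack = Knight, count = 2 ≠ 1 → lie confirmed ✓

Jack is a Knight.

Knight


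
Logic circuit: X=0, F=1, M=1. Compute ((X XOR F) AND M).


X XOR F = 0^1 = 1
1 AND 1 = 1

1


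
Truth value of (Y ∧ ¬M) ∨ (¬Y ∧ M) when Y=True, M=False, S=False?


Y = True, M = False, S = False
Expression: (Y ∧ ¬M) ∨ (¬Y ∧ M)
Step 1: ¬M = NOT False = True
Step 2: Y ∧ ¬M = True AND True = True
Step 3: ¬Y = NOT True = False
Step 4: ¬Y ∧ M = False AND False = False
Step 5: (True) ∨ (False) = True OR False = True

True


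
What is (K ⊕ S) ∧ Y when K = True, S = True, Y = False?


K = True, S = True, Y = False
Step 1: K ⊕ S = True XOR True = False
Step 2: False ∧ Y = False AND False = False
XOR true when exactly one of K,S is true; then AND with Y.

False


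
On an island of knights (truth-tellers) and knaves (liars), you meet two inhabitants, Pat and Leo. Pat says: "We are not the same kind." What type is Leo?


Pat says: "We are not the same kind."
Case 1: Pat is a Knight (truth-teller)
  Statement is true → they ARE different → Leo is a Knave
Case 2: Pat is a Knave (liar)
  Statement is false → they are NOT different → Leo is a Knave
In both cases, Leo is a Knave.

Knave


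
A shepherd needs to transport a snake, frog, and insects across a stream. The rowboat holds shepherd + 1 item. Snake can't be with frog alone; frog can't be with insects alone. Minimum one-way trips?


1. shepherd+frog → 2. shepherd ← 3. shepherd+snake → 4. shepherd+frog ← 5. shepherd+insects → 6. shepherd ← 7. shepherd+frog →
Minimum trips = 7

7


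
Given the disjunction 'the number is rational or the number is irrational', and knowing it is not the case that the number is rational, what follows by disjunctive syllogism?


Disjunctive syllogism: P ∨ Q, ¬P ⊢ Q
Disjunction: the number is rational ∨ the number is irrational
We know it is not the case that the number is rational.
By disjunctive syllogism, the other disjunct must be true.

The number is irrational


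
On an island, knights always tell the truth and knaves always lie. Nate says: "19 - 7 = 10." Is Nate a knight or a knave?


Statement: "19 - 7 = 10."
Actual: 19 - 7 = 12
Claimed: 10
Statement is FALSE → Nate lies → Knave

Knave


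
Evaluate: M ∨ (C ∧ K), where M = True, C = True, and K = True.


M = True, C = True, K = True
Step 1: C ∧ K = True AND True = True
Step 2: M ∨ True = True OR True = True
AND evaluated first (higher precedence); then OR applied.

True


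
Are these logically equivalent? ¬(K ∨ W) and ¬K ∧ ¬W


Expression 1: ¬(K ∨ W)
Expression 2: ¬K ∧ ¬W
Truth table (K W | Expr1 Expr2):
  T T |   F     F
  T F |   F     F
  F T |   F     F
  F F |   T     T
All 4 rows agree, so the expressions are logically equivalent.

Yes


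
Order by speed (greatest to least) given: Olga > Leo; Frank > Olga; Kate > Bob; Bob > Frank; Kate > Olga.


Constraints: Olga > Leo; Frank > Olga; Kate > Bob; Bob > Frank; Kate > Olga
Method: at each step, the next-highest is the one remaining person who never appears on the smaller side of a constraint between remaining people.
  Step 1: remaining {Leo, Kate, Bob, Frank, Olga}; on the smaller side: {Leo, Bob, Frank, Olga} → Kate is next (Kate > Bob; Kate > Olga).
  Step 2: remaining {Leo, Bob, Frank, Olga}; on the smaller side: {Leo, Frank, Olga} → Bob is next (Bob > Frank).
  Step 3: remaining {Leo, Frank, Olga}; on the smaller side: {Leo, Olga} → Frank is next (Frank > Olga).
  Step 4: remaining {Leo, Olga}; on the smaller side: {Leo} → Olga is next (Olga > Leo).
  Step 5: only Leo remains → lowest.
Final ranking (highest to lowest):

Kate > Bob > Frank > Olga > Leo


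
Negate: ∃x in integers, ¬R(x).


Original: ∃x ¬R(x)
Rule: ¬∀→∃, ¬∃→∀, negate predicate.
Negation: ∀x R(x)

∀x R(x)


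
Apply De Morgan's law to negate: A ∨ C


De Morgan's law: ¬(P ∨ Q) ≡ ¬P ∧ ¬Q
¬(A ∨ C) = ¬A ∧ ¬C

¬A ∧ ¬C


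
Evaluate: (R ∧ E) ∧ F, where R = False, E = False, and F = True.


R = False, E = False, F = True
Step 1: R ∧ E = False AND False = False
Step 2: False ∧ F = False AND True = False
AND is true only when ALL operands are true.

False


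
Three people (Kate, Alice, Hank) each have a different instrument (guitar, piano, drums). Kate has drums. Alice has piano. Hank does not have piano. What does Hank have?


From clues:
  Kate → drums
  Alice → piano
By elimination, Hank gets the remaining.

guitar


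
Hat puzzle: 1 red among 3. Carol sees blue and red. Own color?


Total red = 1, seen red = 1
Own red = 1 - 1 = 0
Carol's hat is blue.

blue


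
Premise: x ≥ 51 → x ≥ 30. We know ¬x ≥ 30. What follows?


Modus tollens: P → Q, ¬Q ⊢ ¬P
P: x ≥ 51
Q: x ≥ 30
We have P → Q and Q is false.
By modus tollens, P must be false.

It is not the case that x ≥ 51


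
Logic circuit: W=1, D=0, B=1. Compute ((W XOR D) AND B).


W XOR D = 1^0 = 1
1 AND 1 = 1

1


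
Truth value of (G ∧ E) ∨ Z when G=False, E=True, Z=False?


G = False, E = True, Z = False
Expression: (G ∧ E) ∨ Z
Step 1: G ∧ E = False AND True = False
Step 2: (False) ∨ Z = False OR False = False

False


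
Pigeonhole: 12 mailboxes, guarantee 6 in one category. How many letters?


Pigeonhole: to guarantee k in one of n categories, need (k-1)×n + 1.
k = 6, n = 12
Minimum = (6-1) × 12 + 1 = 5 × 12 + 1

61


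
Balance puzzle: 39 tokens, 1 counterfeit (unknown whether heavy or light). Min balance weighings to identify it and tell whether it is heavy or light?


Let n = 39. 78 possibilities (n tokens × lighter/heavier); each weighing has 3 outcomes.
Bound for k weighings: say the first weighing puts j tokens on each pan. If it tips, the 2j weighed tokens remain suspects (each with a known direction) and k-1 weighings give 3^(k-1) outcomes; 3^(k-1) is odd, so 2j ≤ 3^(k-1) - 1. If it balances, the n - 2j unweighed tokens remain with direction unknown: 2(n - 2j) ≤ 3^(k-1) - 1 by the same parity argument. Adding, n ≤ (3^(k-1) - 1) + (3^(k-1) - 1)/2 = (3^k - 3)/2, and the classical three-group strategy achieves this (3 tokens in 2 weighings, 12 in 3, 39 in 4, 120 in 5).
So we need the smallest k with (3^k - 3)/2 ≥ 39.
k = 3: (3^3 - 3)/2 = 12 < 39 ✗
k = 4: (3^4 - 3)/2 = 39 ≥ 39 ✓

4


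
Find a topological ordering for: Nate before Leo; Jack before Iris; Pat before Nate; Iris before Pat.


Constraints: Nate before Leo; Jack before Iris; Pat before Nate; Iris before Pat
Method: repeatedly schedule the remaining task that has no remaining task required before it.
  Step 1: remaining {Leo, Nate, Pat, Jack, Iris}; every task except Jack still has a predecessor pending → schedule Jack.
  Step 2: remaining {Leo, Nate, Pat, Iris}; every task except Iris still has a predecessor pending → schedule Iris.
  Step 3: remaining {Leo, Nate, Pat}; every task except Pat still has a predecessor pending → schedule Pat.
  Step 4: remaining {Leo, Nate}; every task except Nate still has a predecessor pending → schedule Nate.
  Step 5: only Leo remains → schedule Leo.
Resulting order:

Jack → Iris → Pat → Nate → Leo


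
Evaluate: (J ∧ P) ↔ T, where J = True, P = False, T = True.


J = True, P = False, T = True
Step 1: J ∧ P = True AND False = False
Step 2: (False) ↔ T: true when both sides have same truth value.
Result: False ↔ True = False

False


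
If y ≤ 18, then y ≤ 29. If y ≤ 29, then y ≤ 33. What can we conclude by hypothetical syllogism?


Hypothetical syllogism: P → Q, Q → R ⊢ P → R
Premise 1: y ≤ 18 → y ≤ 29
Premise 2: y ≤ 29 → y ≤ 33
Chain the implications: the middle term (y ≤ 29) links the two.
Conclusion: If y ≤ 18, then y ≤ 33.

If y ≤ 18, then y ≤ 33.


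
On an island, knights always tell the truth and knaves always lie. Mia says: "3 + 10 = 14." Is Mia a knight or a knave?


Statement: "3 + 10 = 14."
Actual: 3 + 10 = 13
Claimed: 14
Statement is FALSE → Mia lies → Knave

Knave


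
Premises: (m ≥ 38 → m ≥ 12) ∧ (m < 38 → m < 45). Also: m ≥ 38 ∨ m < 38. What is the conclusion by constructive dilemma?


Constructive dilemma: (P → Q) ∧ (R → S), P ∨ R ⊢ Q ∨ S
Premise 1: m ≥ 38 → m ≥ 12
Premise 2: m < 38 → m < 45
Premise 3: m ≥ 38 ∨ m < 38
Case 1: Assuming m ≥ 38, then by Premise 1, m ≥ 12.
Case 2: Assuming m < 38, then by Premise 2, m < 45.
Since one of m ≥ 38 or m < 38 must hold, we get m ≥ 12 or m < 45.

m ≥ 12 or m < 45.


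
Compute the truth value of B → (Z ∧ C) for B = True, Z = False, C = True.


B = True, Z = False, C = True
Step 1: Z ∧ C = False AND True = False
Step 2: B → (False): false only when B=True and consequent=False.
Result: False

False


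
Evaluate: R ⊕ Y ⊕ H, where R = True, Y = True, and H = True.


R = True, Y = True, H = True
Step 1: R ⊕ Y = True XOR True = False
Step 2: False ⊕ H = False XOR True = True
XOR is true when an odd number of operands are true.

True


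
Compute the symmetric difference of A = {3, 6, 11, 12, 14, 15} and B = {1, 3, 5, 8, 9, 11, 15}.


A = {3, 6, 11, 12, 14, 15}
B = {1, 3, 5, 8, 9, 11, 15}
Operation: symmetric difference
In A only: [6, 12, 14], in B only: [1, 5, 8, 9]

{1, 5, 6, 8, 9, 12, 14}


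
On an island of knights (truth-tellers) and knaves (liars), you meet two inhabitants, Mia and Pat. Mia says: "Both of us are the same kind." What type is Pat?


Mia says: "Both of us are the same kind."
Case 1: Mia is a Knight (truth-teller)
  Statement is true → they ARE the same → Pat is also a Knight
Case 2: Mia is a Knave (liar)
  Statement is false → they are NOT the same → Pat is a Knight
In both cases, Pat is a Knight.

Knight


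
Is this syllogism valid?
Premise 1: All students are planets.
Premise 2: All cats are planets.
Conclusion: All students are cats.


Premise 1: All students are planets.
Premise 2: All cats are planets.
Conclusion: All students are cats.
Fallacy: undistributed middle. planets is predicate in both.
Counterexample: students and cats could be disjoint subsets of planets.

Invalid


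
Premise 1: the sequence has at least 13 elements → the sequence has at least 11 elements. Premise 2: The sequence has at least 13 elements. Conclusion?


Modus ponens: P → Q, P ⊢ Q
P: the sequence has at least 13 elements
Q: the sequence has at least 11 elements
We have P → Q and P is true.
By modus ponens, Q must be true.

The sequence has at least 11 elements


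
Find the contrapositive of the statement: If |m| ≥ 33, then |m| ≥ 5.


Original: If |m| ≥ 33, then |m| ≥ 5
Contrapositive: If ¬Q, then ¬P
Negate Q: not (|m| ≥ 5)
Negate P: not (|m| ≥ 33)

If not (|m| ≥ 5), then not (|m| ≥ 33).


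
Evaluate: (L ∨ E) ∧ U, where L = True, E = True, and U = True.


L = True, E = True, U = True
Step 1: L ∨ E = True OR True = True
Step 2: True ∧ U = True AND True = True
OR is true when at least one operand is true; AND requires both.

True


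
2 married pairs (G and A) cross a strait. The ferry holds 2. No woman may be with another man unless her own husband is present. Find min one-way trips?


Label couples G and A.
1. WG+WA → (far: WG,WA; near: HG,HA)
2. WG ←   (far: WA; near: HG,HA,WG)
3. HG+HA → (far: HG,HA,WA; near: WG)
4. HG ←   (far: HA,WA; near: HG,WG)  — HG returns, since WG is alone on near bank
5. HG+WG → (far: all four; near: empty)
Every state respects the constraint.
Minimum trips = 5

5


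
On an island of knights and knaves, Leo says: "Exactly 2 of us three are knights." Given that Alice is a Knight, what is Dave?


Leo claims exactly 2 knights among Leo, Alice, Dave.
Given: Alice is a Knight.

Case 1: Leo is a Knight (tells truth)
  Then exactly 2 of the three are knights.
  Counting Leo, Alice: 2 knight(s) so far. Need 0 more → Dave = Knave.
Case 2: Leo is a Knave (lies)
  Then the count is NOT 2.
  If Dave = Knight, count = 2 = 2 → claim would be true, contradicts lie.
  If Dave = Knave, count = 1 ≠ 2 → lie confirmed ✓

Dave is a Knave.

Knave


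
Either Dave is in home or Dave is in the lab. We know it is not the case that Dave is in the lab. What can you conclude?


Disjunctive syllogism: P ∨ Q, ¬P ⊢ Q
Disjunction: Dave is in home ∨ Dave is in the lab
We know it is not the case that Dave is in the lab.
By disjunctive syllogism, the other disjunct must be true.

Dave is in home


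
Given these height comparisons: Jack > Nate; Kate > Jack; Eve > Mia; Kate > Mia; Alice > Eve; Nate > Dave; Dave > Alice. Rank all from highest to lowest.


Constraints: Jack > Nate; Kate > Jack; Eve > Mia; Kate > Mia; Alice > Eve; Nate > Dave; Dave > Alice
Method: at each step, the next-highest is the one remaining person who never appears on the smaller side of a constraint between remaining people.
  Step 1: remaining {Dave, Nate, Mia, Eve, Jack, Alice, Kate}; on the smaller side: {Dave, Nate, Mia, Eve, Jack, Alice} → Kate is next (Kate > Jack; Kate > Mia).
  Step 2: remaining {Dave, Nate, Mia, Eve, Jack, Alice}; on the smaller side: {Dave, Nate, Mia, Eve, Alice} → Jack is next (Jack > Nate).
  Step 3: remaining {Dave, Nate, Mia, Eve, Alice}; on the smaller side: {Dave, Mia, Eve, Alice} → Nate is next (Nate > Dave).
  Step 4: remaining {Dave, Mia, Eve, Alice}; on the smaller side: {Mia, Eve, Alice} → Dave is next (Dave > Alice).
  Step 5: remaining {Mia, Eve, Alice}; on the smaller side: {Mia, Eve} → Alice is next (Alice > Eve).
  Step 6: remaining {Mia, Eve}; on the smaller side: {Mia} → Eve is next (Eve > Mia).
  Step 7: only Mia remains → lowest.
Final ranking (highest to lowest):

Kate > Jack > Nate > Dave > Alice > Eve > Mia


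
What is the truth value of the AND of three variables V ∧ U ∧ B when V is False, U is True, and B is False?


V = False, U = True, B = False
Step 1: V ∧ U = False AND True = False
Step 2: (False) ∧ B = (False) AND False = False
AND is true only when ALL operands are true.

False


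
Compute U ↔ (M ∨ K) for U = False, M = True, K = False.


U = False, M = True, K = False
Step 1: M ∨ K = True OR False = True
Step 2: U ↔ (True): true when both sides have same truth value.
Result: False ↔ True = False

False


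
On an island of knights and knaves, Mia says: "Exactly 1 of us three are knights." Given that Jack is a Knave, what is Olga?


Mia claims exactly 1 knights among Mia, Jack, Olga.
Given: Jack is a Knave.

Case 1: Mia is a Knight (tells truth)
  Then exactly 1 of the three are knights.
  Counting Mia, Jack: 1 knight(s) so far. Need 0 more → Olga = Knave.
Case 2: Mia is a Knave (lies)
  Then the count is NOT 1.
  If Olga = Knight, count = 1 = 1 → claim would be true, contradicts lie.
  If Olga = Knave, count = 0 ≠ 1 → lie confirmed ✓

Olga is a Knave.

Knave


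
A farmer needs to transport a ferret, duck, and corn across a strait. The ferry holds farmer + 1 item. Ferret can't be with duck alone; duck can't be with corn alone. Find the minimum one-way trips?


1. farmer+duck → 2. farmer ← 3. farmer+ferret → 4. farmer+duck ← 5. farmer+corn → 6. farmer ← 7. farmer+duck →
Minimum trips = 7

7


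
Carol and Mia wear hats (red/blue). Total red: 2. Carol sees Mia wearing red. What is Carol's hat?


Total red = 2, Mia = red
Red accounted for: 1
Remaining for Carol: 1
Carol's hat is red.

red


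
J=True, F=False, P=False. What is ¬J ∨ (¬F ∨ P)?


J = True, F = False, P = False
Expression: ¬J ∨ (¬F ∨ P)
Step 1: ¬F = NOT False = True
Step 2: ¬F ∨ P = True OR False = True
Step 3: ¬J = NOT True = False
Step 4: (False) ∨ (True) = False OR True = True

True


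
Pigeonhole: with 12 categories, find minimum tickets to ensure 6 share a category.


Pigeonhole: to guarantee k in one of n categories, need (k-1)×n + 1.
k = 6, n = 12
Minimum = (6-1) × 12 + 1 = 5 × 12 + 1

61


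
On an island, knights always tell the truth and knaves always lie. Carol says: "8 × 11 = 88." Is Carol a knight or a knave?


Statement: "8 × 11 = 88."
Actual: 8 × 11 = 88
Claimed: 88
Statement is TRUE → Carol tells the truth → Knight

Knight


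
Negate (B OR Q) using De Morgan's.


De Morgan's law: ¬(P ∨ Q) ≡ ¬P ∧ ¬Q
¬(B ∨ Q) = ¬B ∧ ¬Q

¬B ∧ ¬Q


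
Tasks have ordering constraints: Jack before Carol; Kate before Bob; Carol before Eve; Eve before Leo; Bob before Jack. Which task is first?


Constraints: Jack before Carol; Kate before Bob; Carol before Eve; Eve before Leo; Bob before Jack
The first task can have nothing scheduled before it, so it must never appear on the right of a 'before'.
Tasks appearing after some 'before': Carol, Bob, Eve, Leo, Jack.
The only task not in that list is Kate → it is first.

Kate


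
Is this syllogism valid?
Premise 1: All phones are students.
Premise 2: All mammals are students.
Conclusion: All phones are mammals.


Premise 1: All phones are students.
Premise 2: All mammals are students.
Conclusion: All phones are mammals.
Fallacy: undistributed middle. students is predicate in both.
Counterexample: phones and mammals could be disjoint subsets of students.

Invalid


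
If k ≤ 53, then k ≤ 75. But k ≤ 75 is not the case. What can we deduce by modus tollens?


Modus tollens: P → Q, ¬Q ⊢ ¬P
P: k ≤ 53
Q: k ≤ 75
We have P → Q and Q is false.
By modus tollens, P must be false.

It is not the case that k ≤ 53


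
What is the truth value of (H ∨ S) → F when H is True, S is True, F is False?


H = True, S = True, F = False
Step 1: H ∨ S = True OR True = True
Step 2: (True) → F: false only when antecedent=True and F=False.
Result: False

False


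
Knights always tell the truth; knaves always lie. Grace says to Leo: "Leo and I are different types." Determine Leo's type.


Grace says: "Leo and I are different types."
Case 1: Grace is a Knight (truth-teller)
  Statement is true → they ARE different → Leo is a Knave
Case 2: Grace is a Knave (liar)
  Statement is false → they are NOT different → Leo is a Knave
In both cases, Leo is a Knave.

Knave


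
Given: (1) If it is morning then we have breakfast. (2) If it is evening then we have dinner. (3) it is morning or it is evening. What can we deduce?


Constructive dilemma: (P → Q) ∧ (R → S), P ∨ R ⊢ Q ∨ S
Premise 1: it is morning → we have breakfast
Premise 2: it is evening → we have dinner
Premise 3: it is morning ∨ it is evening
Case 1: Assuming it is morning, then by Premise 1, we have breakfast.
Case 2: Assuming it is evening, then by Premise 2, we have dinner.
Since one of it is morning or it is evening must hold, we get we have breakfast or we have dinner.

We have breakfast or we have dinner.


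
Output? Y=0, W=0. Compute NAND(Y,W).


Y AND W = 0
NOT(0) = 1

1


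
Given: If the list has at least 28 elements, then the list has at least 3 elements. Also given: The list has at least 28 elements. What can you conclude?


Modus ponens: P → Q, P ⊢ Q
P: the list has at least 28 elements
Q: the list has at least 3 elements
We have P → Q and P is true.
By modus ponens, Q must be true.

The list has at least 3 elements


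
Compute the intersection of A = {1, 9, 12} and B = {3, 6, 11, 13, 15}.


A = {1, 9, 12}
B = {3, 6, 11, 13, 15}
Operation: intersection
Elements in both: none

∅


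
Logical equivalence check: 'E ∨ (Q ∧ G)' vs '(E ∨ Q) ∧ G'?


Expression 1: E ∨ (Q ∧ G)
Expression 2: (E ∨ Q) ∧ G
Truth table (E Q G | Expr1 Expr2):
  T T T |   T     T
  T T F |   T     F   ← differ
  T F T |   T     T
  T F F |   T     F   ← differ
  F T T |   T     T
  F T F |   F     F
  F F T |   F     F
  F F F |   F     F
Counterexample: E=T, Q=T, G=F gives Expr1 = T but Expr2 = F, so the expressions are NOT logically equivalent.

No


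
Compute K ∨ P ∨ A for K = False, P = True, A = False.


K = False, P = True, A = False
Step 1: K ∨ P = False OR True = True
Step 2: True ∨ A = True OR False = True
OR is true when at least one operand is true.

True


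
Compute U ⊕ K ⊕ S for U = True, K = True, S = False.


U = True, K = True, S = False
Step 1: U ⊕ K = True XOR True = False
Step 2: False ⊕ S = False XOR False = False
XOR is true when an odd number of operands are true.

False


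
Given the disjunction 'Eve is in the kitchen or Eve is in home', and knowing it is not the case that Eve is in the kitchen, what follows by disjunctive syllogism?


Disjunctive syllogism: P ∨ Q, ¬P ⊢ Q
Disjunction: Eve is in the kitchen ∨ Eve is in home
We know it is not the case that Eve is in the kitchen.
By disjunctive syllogism, the other disjunct must be true.

Eve is in home


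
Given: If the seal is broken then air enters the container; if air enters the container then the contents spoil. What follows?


Hypothetical syllogism: P → Q, Q → R ⊢ P → R
Premise 1: the seal is broken → air enters the container
Premise 2: air enters the container → the contents spoil
Chain the implications: the middle term (air enters the container) links the two.
Conclusion: If the seal is broken, then the contents spoil.

If the seal is broken, then the contents spoil.


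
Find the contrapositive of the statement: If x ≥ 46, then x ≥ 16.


Original: If x ≥ 46, then x ≥ 16
Contrapositive: If ¬Q, then ¬P
Negate Q: not (x ≥ 16)
Negate P: not (x ≥ 46)

If not (x ≥ 16), then not (x ≥ 46).


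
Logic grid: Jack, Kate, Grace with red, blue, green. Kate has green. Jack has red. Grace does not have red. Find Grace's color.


From clues:
  Kate → green
  Jack → red
By elimination, Grace gets the remaining.

blue


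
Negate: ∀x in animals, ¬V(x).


Original: ∀x ¬V(x)
Rule: ¬∀→∃, ¬∃→∀, negate predicate.
Negation: ∃x V(x)

∃x V(x)


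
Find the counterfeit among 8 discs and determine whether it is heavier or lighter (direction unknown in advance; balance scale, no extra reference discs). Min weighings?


Let n = 8. 16 possibilities (n discs × lighter/heavier); each weighing has 3 outcomes.
Bound for k weighings: say the first weighing puts j discs on each pan. If it tips, the 2j weighed discs remain suspects (each with a known direction) and k-1 weighings give 3^(k-1) outcomes; 3^(k-1) is odd, so 2j ≤ 3^(k-1) - 1. If it balances, the n - 2j unweighed discs remain with direction unknown: 2(n - 2j) ≤ 3^(k-1) - 1 by the same parity argument. Adding, n ≤ (3^(k-1) - 1) + (3^(k-1) - 1)/2 = (3^k - 3)/2, and the classical three-group strategy achieves this (3 discs in 2 weighings, 12 in 3, 39 in 4, 120 in 5).
So we need the smallest k with (3^k - 3)/2 ≥ 8.
k = 2: (3^2 - 3)/2 = 3 < 8 ✗
k = 3: (3^3 - 3)/2 = 12 ≥ 8 ✓

3


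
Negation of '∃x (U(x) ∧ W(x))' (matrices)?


Original: ∃x (U(x) ∧ W(x))
Rule: ¬∀→∃, ¬∃→∀, negate predicate.
Negation: ∀x (¬U(x) ∨ ¬W(x))

∀x (¬U(x) ∨ ¬W(x))


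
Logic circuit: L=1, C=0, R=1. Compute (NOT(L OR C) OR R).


L OR C = 1
NOT(1) = 0
0 OR 1 = 1

1


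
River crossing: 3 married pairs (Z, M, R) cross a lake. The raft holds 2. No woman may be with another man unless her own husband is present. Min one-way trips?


Label couples Z, M, R (H = husband, W = wife).
Counting alone: 6 people, the raft carries 2 and someone must bring it back, so each round trip nets at most +1 on the far side until the last crossing → at least 9 trips. The jealousy constraint makes 9 impossible; the shortest valid schedule has 11:
1. WZ+WM →  (far: WZ,WM; near: HZ,HM,HR,WR)
2. WZ ←       (far: WM; near: HZ,HM,HR,WZ,WR)
3. WZ+WR →  (far: WZ,WM,WR; near: HZ,HM,HR)
4. WZ ←       (far: WM,WR; near: HZ,HM,HR,WZ)
5. HM+HR →  (far: HM,WM,HR,WR; near: HZ,WZ)
6. HM+WM ←  (far: HR,WR; near: HZ,WZ,HM,WM)
7. HZ+HM →  (far: HZ,HM,HR,WR; near: WZ,WM)
8. WR ←       (far: HZ,HM,HR; near: WZ,WM,WR)
9. WZ+WM →  (far: HZ,WZ,HM,WM,HR; near: WR)
10. HR ←      (far: HZ,WZ,HM,WM; near: HR,WR)
11. HR+WR → (far: all six; near: empty)
In every state each wife is either with her husband or with no other man.
Minimum trips = 11

11


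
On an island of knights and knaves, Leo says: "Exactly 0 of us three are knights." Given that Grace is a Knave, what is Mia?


Leo claims exactly 0 knights among Leo, Grace, Mia.
Given: Grace is a Knave.

Case 1: Leo is a Knight (tells truth)
  Then exactly 0 of the three are knights.
  Counting Leo, Grace: 1 knight(s) so far. Need -1 more → impossible.
Case 2: Leo is a Knave (lies)
  Then the count is NOT 0.
  If Mia = Knave, count = 0 = 0 → claim would be true, contradicts lie.
  If Mia = Knight, count = 1 ≠ 0 → lie confirmed ✓

Mia is a Knight.

Knight


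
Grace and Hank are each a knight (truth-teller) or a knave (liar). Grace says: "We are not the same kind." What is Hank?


Grace says: "We are not the same kind."
Case 1: Grace is a Knight (truth-teller)
  Statement is true → they ARE different → Hank is a Knave
Case 2: Grace is a Knave (liar)
  Statement is false → they are NOT different → Hank is a Knave
In both cases, Hank is a Knave.

Knave


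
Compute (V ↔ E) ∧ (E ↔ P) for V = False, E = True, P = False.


V = False, E = True, P = False
Step 1: V ↔ E is true when V and E have the same value. Result: False
Step 2: E ↔ P is true when E and P have the same value. Result: False
Step 3: False ∧ False = False

False


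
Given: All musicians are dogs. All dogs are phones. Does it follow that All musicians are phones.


Premise 1: All musicians are dogs.
Premise 2: All dogs are phones.
Conclusion: All musicians are phones.
Barbara syllogism (AAA-1): All A are B, All B are C → All A are C.
Middle term (dogs) distributed in premise 2.

Valid


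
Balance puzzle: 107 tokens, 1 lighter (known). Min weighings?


Each weighing has 3 outcomes (left heavy / balance / right heavy), so k weighings distinguish at most 3^k cases; splitting into three near-equal groups achieves this.
Need 3^k ≥ 107: 3^4 = 81 < 107 ≤ 3^5 = 243
k = ⌈log₃(107)⌉ = 5

5


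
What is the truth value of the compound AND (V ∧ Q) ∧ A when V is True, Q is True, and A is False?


V = True, Q = True, A = False
Step 1: V ∧ Q = True AND True = True
Step 2: True ∧ A = True AND False = False
AND is true only when ALL operands are true.

False


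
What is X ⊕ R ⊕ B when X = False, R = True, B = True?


X = False, R = True, B = True
Step 1: X ⊕ R = False XOR True = True
Step 2: True ⊕ B = True XOR True = False
XOR is true when an odd number of operands are true.

False


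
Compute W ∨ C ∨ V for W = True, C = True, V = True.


W = True, C = True, V = True
Step 1: W ∨ C = True OR True = True
Step 2: True ∨ V = True OR True = True
OR is true when at least one operand is true.

True


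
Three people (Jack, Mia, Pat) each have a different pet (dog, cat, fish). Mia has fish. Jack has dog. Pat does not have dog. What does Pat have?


From clues:
  Jack → dog
  Mia → fish
By elimination, Pat gets the remaining.

cat


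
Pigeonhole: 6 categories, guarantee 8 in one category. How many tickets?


Pigeonhole: to guarantee k in one of n categories, need (k-1)×n + 1.
k = 8, n = 6
Minimum = (8-1) × 6 + 1 = 7 × 6 + 1

43


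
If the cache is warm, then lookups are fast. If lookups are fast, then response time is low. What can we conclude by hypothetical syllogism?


Hypothetical syllogism: P → Q, Q → R ⊢ P → R
Premise 1: the cache is warm → lookups are fast
Premise 2: lookups are fast → response time is low
Chain the implications: the middle term (lookups are fast) links the two.
Conclusion: If the cache is warm, then response time is low.

If the cache is warm, then response time is low.


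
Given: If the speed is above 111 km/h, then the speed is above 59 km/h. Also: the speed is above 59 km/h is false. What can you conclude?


Modus tollens: P → Q, ¬Q ⊢ ¬P
P: the speed is above 111 km/h
Q: the speed is above 59 km/h
We have P → Q and Q is false.
By modus tollens, P must be false.

It is not the case that the speed is above 111 km/h


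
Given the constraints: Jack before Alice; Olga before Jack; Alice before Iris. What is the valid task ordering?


Constraints: Jack before Alice; Olga before Jack; Alice before Iris
Method: repeatedly schedule the remaining task that has no remaining task required before it.
  Step 1: remaining {Iris, Olga, Jack, Alice}; every task except Olga still has a predecessor pending → schedule Olga.
  Step 2: remaining {Iris, Jack, Alice}; every task except Jack still has a predecessor pending → schedule Jack.
  Step 3: remaining {Iris, Alice}; every task except Alice still has a predecessor pending → schedule Alice.
  Step 4: only Iris remains → schedule Iris.
Resulting order:

Olga → Jack → Alice → Iris


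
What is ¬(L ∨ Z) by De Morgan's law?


De Morgan's law: ¬(P ∨ Q) ≡ ¬P ∧ ¬Q
¬(L ∨ Z) = ¬L ∧ ¬Z

¬L ∧ ¬Z


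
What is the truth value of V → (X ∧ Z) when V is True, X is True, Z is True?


V = True, X = True, Z = True
Step 1: X ∧ Z = True AND True = True
Step 2: V → (True): false only when V=True and consequent=False.
Result: True

True


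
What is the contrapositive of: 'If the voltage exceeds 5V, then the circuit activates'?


Original: If the voltage exceeds 5V, then the circuit activates
Contrapositive: If ¬Q, then ¬P
Negate Q: not (the circuit activates)
Negate P: not (the voltage exceeds 5V)

If not (the circuit activates), then not (the voltage exceeds 5V).


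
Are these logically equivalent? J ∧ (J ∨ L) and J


Expression 1: J ∧ (J ∨ L)
Expression 2: J
Truth table (J L | Expr1 Expr2):
  T T |   T     T
  T F |   T     T
  F T |   F     F
  F F |   F     F
All 4 rows agree, so the expressions are logically equivalent.

Yes


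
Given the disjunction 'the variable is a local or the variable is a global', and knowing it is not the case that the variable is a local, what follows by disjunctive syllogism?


Disjunctive syllogism: P ∨ Q, ¬P ⊢ Q
Disjunction: the variable is a local ∨ the variable is a global
We know it is not the case that the variable is a local.
By disjunctive syllogism, the other disjunct must be true.

The variable is a global


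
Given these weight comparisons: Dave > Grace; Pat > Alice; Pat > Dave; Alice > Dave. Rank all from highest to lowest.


Constraints: Dave > Grace; Pat > Alice; Pat > Dave; Alice > Dave
Method: at each step, the next-highest is the one remaining person who never appears on the smaller side of a constraint between remaining people.
  Step 1: remaining {Pat, Alice, Dave, Grace}; on the smaller side: {Alice, Dave, Grace} → Pat is next (Pat > Alice; Pat > Dave).
  Step 2: remaining {Alice, Dave, Grace}; on the smaller side: {Dave, Grace} → Alice is next (Alice > Dave).
  Step 3: remaining {Dave, Grace}; on the smaller side: {Grace} → Dave is next (Dave > Grace).
  Step 4: only Grace remains → lowest.
Final ranking (highest to lowest):

Pat > Alice > Dave > Grace


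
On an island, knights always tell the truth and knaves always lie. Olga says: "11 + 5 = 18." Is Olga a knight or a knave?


Statement: "11 + 5 = 18."
Actual: 11 + 5 = 16
Claimed: 18
Statement is FALSE → Olga lies → Knave

Knave


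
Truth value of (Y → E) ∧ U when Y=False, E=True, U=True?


Y = False, E = True, U = True
Expression: (Y → E) ∧ U
Step 1: Y → E = False → True (false only if Y=True, E=False) = True
Step 2: (True) ∧ U = True AND True = True

True


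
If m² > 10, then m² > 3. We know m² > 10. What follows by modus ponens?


Modus ponens: P → Q, P ⊢ Q
P: m² > 10
Q: m² > 3
We have P → Q and P is true.
By modus ponens, Q must be true.

m² > 3


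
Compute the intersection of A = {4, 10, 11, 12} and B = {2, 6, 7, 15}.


A = {4, 10, 11, 12}
B = {2, 6, 7, 15}
Operation: intersection
Elements in both: none

∅
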